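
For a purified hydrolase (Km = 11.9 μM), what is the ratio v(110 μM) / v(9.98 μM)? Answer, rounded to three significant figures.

Since Vmax cancels, v₂/v₁ = [S]₂(Km+[S]₁) / [S]₁(Km+[S]₂).
= 110×(11.9+9.98) / (9.98×(11.9+110)) = 2407/1217 = 1.98.

1.98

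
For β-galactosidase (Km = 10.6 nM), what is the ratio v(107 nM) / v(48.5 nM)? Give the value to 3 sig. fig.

Since Vmax cancels, v₂/v₁ = [S]₂(Km+[S]₁) / [S]₁(Km+[S]₂).
= 107×(10.6+48.5) / (48.5×(10.6+107)) = 6324/5704 = 1.11.

1.11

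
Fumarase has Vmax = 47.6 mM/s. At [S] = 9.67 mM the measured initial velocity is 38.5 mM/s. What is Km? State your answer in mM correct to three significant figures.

2.29 mM

v/Vmax = 38.5/47.6 = 0.8088 = [S]/(Km+[S]).
So Km + [S] = [S]/0.8088 = 11.96 mM, giving Km = 11.96 − 9.67 = 2.29 mM.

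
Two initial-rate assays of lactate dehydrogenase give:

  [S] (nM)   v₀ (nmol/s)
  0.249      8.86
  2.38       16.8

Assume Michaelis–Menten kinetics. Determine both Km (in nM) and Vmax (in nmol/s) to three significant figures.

From v = Vmax[S]/(Km+[S]), each point gives Vmax = v(Km+[S])/[S].
Equating: 8.86(Km+0.249)/0.249 = 16.8(Km+2.38)/2.38.
35.58·Km + 8.86 = 7.059·Km + 16.8, so (35.58 − 7.059)·Km = 16.8 − 8.86.
Km = 7.940/28.52 = 0.278 nM; then Vmax = 8.86(0.278+0.249)/0.249 = 18.8 nmol/s.

Km = 0.278 nM; Vmax = 18.8 nmol/s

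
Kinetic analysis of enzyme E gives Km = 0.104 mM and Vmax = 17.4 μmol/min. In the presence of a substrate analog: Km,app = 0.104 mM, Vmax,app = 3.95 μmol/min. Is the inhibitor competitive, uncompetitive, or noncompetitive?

Vmax decreases (17.4 → 3.95 μmol/min) while Km is unchanged — pure noncompetitive inhibition.

noncompetitive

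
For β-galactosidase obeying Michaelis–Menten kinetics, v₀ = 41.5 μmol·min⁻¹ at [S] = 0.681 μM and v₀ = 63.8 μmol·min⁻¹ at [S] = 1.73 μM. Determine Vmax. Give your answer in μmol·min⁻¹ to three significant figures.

98.0 μmol·min⁻¹

From v = Vmax[S]/(Km+[S]), each point gives Vmax = v(Km+[S])/[S].
Equating: 41.5(Km+0.681)/0.681 = 63.8(Km+1.73)/1.73.
60.94·Km + 41.5 = 36.88·Km + 63.8, so (60.94 − 36.88)·Km = 63.8 − 41.5.
Km = 22.30/24.06 = 0.927 μM; then Vmax = 41.5(0.927+0.681)/0.681 = 98.0 μmol·min⁻¹.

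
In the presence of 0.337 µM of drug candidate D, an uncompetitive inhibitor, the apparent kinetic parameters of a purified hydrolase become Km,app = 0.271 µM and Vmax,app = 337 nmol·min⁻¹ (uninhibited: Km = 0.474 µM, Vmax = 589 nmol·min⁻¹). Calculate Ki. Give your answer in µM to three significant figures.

0.451 µM

Uncompetitive: Vmax,app = Vmax/α (and Km,app = Km/α) with α = 1 + [I]/Ki.
α = Vmax/Vmax,app = 589/337 = 1.748.
Ki = [I]/(α − 1) = 0.337/0.7478 = 0.451 µM.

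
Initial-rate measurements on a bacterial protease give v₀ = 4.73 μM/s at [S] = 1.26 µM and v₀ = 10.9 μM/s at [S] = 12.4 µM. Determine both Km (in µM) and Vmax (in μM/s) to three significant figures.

From v = Vmax[S]/(Km+[S]), each point gives Vmax = v(Km+[S])/[S].
Equating: 4.73(Km+1.26)/1.26 = 10.9(Km+12.4)/12.4.
3.754·Km + 4.73 = 0.8790·Km + 10.9, so (3.754 − 0.8790)·Km = 10.9 − 4.73.
Km = 6.170/2.875 = 2.15 µM; then Vmax = 4.73(2.15+1.26)/1.26 = 12.8 μM/s.

Km = 2.15 µM; Vmax = 12.8 μM/s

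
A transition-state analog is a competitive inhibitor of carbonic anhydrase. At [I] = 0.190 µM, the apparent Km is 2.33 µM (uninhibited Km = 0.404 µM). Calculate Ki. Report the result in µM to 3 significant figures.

Competitive: Km,app = α·Km with α = 1 + [I]/Ki.
α = Km,app/Km = 2.33/0.404 = 5.767.
Ki = [I]/(α − 1) = 0.190/4.767 = 0.0399 µM.

0.0399 µM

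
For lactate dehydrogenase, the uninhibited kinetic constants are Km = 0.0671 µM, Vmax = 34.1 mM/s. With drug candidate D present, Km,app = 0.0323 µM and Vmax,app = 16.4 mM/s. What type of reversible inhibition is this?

uncompetitive

Both Km and Vmax decrease by the same factor (~2.08-fold) — characteristic of uncompetitive inhibition.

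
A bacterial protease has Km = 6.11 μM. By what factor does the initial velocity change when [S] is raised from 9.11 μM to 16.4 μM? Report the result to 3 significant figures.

The fractional saturations are [S]/(Km+[S]) = 9.11/15.22 = 0.5986 and 16.4/22.51 = 0.7286.
v₂/v₁ is just their ratio: 0.7286/0.5986 = 1.22.

1.22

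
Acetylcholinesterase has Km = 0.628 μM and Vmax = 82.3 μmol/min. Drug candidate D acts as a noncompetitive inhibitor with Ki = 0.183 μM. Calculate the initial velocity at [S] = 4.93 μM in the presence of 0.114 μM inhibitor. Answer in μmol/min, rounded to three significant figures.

45.0 μmol/min

α = 1 + [I]/Ki = 1 + 0.114/0.183 = 1.623.
For a noncompetitive inhibitor, Vmax is reduced to Vmax/α while Km is unchanged: Km,app = 0.628 μM, Vmax,app = 50.7 μmol/min.
v = Vmax,app·[S]/(Km,app + [S]) = 50.7 × 4.93/(0.628 + 4.93) = 45.0 μmol/min.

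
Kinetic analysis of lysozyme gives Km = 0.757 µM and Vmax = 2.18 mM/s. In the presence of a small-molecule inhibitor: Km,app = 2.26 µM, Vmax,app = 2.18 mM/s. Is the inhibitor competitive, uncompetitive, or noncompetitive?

Km increases (0.757 → 2.26 µM) while Vmax is unchanged — the hallmark of competitive inhibition.

competitive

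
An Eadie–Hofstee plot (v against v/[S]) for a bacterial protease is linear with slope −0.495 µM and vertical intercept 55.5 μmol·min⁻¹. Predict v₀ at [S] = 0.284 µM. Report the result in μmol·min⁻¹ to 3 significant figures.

In the Eadie–Hofstee form v = Vmax − Km·(v/[S]), the slope is −Km and the intercept is Vmax, so Km = 0.495 µM and Vmax = 55.5 μmol·min⁻¹.
v = 55.5 × 0.284/(0.495 + 0.284) = 20.2 μmol·min⁻¹.

20.2 μmol·min⁻¹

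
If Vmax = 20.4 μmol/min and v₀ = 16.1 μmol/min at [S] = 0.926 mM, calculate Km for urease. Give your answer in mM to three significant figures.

0.247 mM

v/Vmax = 16.1/20.4 = 0.7892 = [S]/(Km+[S]).
So Km + [S] = [S]/0.7892 = 1.173 mM, giving Km = 1.173 − 0.926 = 0.247 mM.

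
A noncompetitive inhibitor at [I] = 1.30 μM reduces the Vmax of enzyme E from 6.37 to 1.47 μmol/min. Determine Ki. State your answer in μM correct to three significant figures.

0.390 μM

Noncompetitive: Vmax,app = Vmax/α with α = 1 + [I]/Ki.
α = Vmax/Vmax,app = 6.37/1.47 = 4.333.
Since α = 1 + [I]/Ki, [I]/Ki = 4.333 − 1 = 3.333 and Ki = 1.30/3.333 = 0.390 μM.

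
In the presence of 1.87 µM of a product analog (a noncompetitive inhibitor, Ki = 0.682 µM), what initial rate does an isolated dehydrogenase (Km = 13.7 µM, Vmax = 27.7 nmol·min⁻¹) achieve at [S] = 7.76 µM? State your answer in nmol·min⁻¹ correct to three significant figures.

α = 1 + [I]/Ki = 1 + 1.87/0.682 = 3.742.
For a noncompetitive inhibitor, Vmax is reduced to Vmax/α while Km is unchanged: Km,app = 13.7 µM, Vmax,app = 7.40 nmol·min⁻¹.
v = Vmax,app·[S]/(Km,app + [S]) = 7.40 × 7.76/(13.7 + 7.76) = 2.68 nmol·min⁻¹.

2.68 nmol·min⁻¹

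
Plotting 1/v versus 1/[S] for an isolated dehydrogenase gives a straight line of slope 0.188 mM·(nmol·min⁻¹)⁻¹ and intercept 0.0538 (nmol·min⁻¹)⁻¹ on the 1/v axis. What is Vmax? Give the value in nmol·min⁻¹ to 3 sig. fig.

The y-intercept of a Lineweaver–Burk plot equals 1/Vmax, so Vmax = 1/0.0538 = 18.6 nmol·min⁻¹.

18.6 nmol·min⁻¹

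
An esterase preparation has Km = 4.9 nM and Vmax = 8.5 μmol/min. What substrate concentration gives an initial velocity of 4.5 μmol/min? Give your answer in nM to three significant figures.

5.51 nM

The required fractional saturation is v/Vmax = 4.5/8.5 = 0.5294.
Then [S]/(Km+[S]) = 0.5294 ⇒ [S] = 4.9 × 0.5294/(1 − 0.5294) = 5.51 nM.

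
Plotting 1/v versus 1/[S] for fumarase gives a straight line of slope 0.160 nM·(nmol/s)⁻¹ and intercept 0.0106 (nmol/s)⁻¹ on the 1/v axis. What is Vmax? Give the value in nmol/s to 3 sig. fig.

94.3 nmol/s

The y-intercept of a Lineweaver–Burk plot equals 1/Vmax, so Vmax = 1/0.0106 = 94.3 nmol/s.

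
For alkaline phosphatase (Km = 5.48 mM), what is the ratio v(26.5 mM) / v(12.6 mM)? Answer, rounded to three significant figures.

1.19

Since Vmax cancels, v₂/v₁ = [S]₂(Km+[S]₁) / [S]₁(Km+[S]₂).
= 26.5×(5.48+12.6) / (12.6×(5.48+26.5)) = 479.1/402.9 = 1.19.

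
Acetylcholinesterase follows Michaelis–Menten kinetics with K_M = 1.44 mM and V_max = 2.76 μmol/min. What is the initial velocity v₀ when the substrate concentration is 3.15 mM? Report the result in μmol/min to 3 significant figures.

v = Vmax·[S]/(Km + [S]) = 2.76 × 3.15 / (1.44 + 3.15)
  = 8.694 / 4.590 = 1.89 μmol/min.

1.89 μmol/min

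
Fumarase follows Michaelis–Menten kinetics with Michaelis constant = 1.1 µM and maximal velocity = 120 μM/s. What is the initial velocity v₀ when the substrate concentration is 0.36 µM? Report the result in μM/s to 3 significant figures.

[S]/(Km+[S]) = 0.36/1.460 = 0.2466, the fractional saturation.
v = 0.2466 × Vmax = 0.2466 × 120 = 29.6 μM/s.

29.6 μM/s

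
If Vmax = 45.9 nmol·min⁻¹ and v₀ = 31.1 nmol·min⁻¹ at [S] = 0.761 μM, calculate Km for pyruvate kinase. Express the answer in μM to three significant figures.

v/Vmax = 31.1/45.9 = 0.6776 = [S]/(Km+[S]).
So Km + [S] = [S]/0.6776 = 1.123 μM, giving Km = 1.123 − 0.761 = 0.362 μM.

0.362 μM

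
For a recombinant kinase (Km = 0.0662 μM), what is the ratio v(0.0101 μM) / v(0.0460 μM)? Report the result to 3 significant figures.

The fractional saturations are [S]/(Km+[S]) = 0.0460/0.1122 = 0.4100 and 0.0101/0.07630 = 0.1324.
v₂/v₁ is just their ratio: 0.1324/0.4100 = 0.323.

0.323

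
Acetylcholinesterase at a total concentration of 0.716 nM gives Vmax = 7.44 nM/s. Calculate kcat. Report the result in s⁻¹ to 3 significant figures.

10.4 s⁻¹

kcat = Vmax/[E]total = 7.44 nM/s / 0.716 nM = 10.4 s⁻¹.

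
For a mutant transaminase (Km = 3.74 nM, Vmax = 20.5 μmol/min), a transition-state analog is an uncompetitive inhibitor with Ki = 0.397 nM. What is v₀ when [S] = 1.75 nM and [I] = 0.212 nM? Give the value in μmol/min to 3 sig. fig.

With α = 1 + [I]/Ki = 1 + 0.212/0.397 = 1.534, the uncompetitive rate law is v = (Vmax/α)·[S] / (Km/α + [S]).
v = (20.5/1.534)×1.75 / (3.74/1.534 + 1.75) = 23.39/4.188 = 5.58 μmol/min.

5.58 μmol/min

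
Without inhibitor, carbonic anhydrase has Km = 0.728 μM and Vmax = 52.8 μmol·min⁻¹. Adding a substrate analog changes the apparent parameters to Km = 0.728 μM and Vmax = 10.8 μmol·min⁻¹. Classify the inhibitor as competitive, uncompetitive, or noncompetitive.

noncompetitive

Vmax decreases (52.8 → 10.8 μmol·min⁻¹) while Km is unchanged — pure noncompetitive inhibition.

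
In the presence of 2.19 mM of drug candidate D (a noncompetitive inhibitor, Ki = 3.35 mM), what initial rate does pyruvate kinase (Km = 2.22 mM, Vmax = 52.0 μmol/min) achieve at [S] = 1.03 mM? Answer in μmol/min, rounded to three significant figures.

9.97 μmol/min

With α = 1 + [I]/Ki = 1 + 2.19/3.35 = 1.654, the noncompetitive rate law is v = (Vmax/α)·[S] / (Km + [S]).
v = (52.0/1.654)×1.03 / (2.22 + 1.03) = 32.39/3.250 = 9.97 μmol/min.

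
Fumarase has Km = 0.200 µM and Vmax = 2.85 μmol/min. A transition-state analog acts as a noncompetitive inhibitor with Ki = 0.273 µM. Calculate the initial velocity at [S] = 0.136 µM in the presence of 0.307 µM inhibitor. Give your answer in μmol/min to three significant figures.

With α = 1 + [I]/Ki = 1 + 0.307/0.273 = 2.125, the noncompetitive rate law is v = (Vmax/α)·[S] / (Km + [S]).
v = (2.85/2.125)×0.136 / (0.200 + 0.136) = 0.1824/0.3360 = 0.543 μmol/min.

0.543 μmol/min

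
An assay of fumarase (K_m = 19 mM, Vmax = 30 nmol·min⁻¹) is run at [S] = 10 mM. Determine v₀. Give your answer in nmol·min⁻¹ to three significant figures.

10.3 nmol·min⁻¹

v = Vmax·[S]/(Km + [S]) = 30 × 10 / (19 + 10)
  = 300.0 / 29.00 = 10.3 nmol·min⁻¹.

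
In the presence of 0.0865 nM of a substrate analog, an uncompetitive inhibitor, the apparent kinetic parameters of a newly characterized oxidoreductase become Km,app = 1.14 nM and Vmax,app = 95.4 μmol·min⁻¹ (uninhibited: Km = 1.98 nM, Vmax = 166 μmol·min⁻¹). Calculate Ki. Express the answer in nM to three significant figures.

Uncompetitive: Vmax,app = Vmax/α (and Km,app = Km/α) with α = 1 + [I]/Ki.
α = Vmax/Vmax,app = 166/95.4 = 1.740.
Ki = [I]/(α − 1) = 0.0865/0.7400 = 0.117 nM.

0.117 nM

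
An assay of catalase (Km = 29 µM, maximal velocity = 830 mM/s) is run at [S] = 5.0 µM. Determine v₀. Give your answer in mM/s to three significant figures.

v = Vmax·[S]/(Km + [S]) = 830 × 5.0 / (29 + 5.0)
  = 4150 / 34.00 = 122 mM/s.

122 mM/s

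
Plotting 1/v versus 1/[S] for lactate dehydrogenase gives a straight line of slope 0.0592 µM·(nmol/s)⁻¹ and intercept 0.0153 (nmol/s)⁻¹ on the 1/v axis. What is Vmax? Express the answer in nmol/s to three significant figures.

65.4 nmol/s

The y-intercept of a Lineweaver–Burk plot equals 1/Vmax, so Vmax = 1/0.0153 = 65.4 nmol/s.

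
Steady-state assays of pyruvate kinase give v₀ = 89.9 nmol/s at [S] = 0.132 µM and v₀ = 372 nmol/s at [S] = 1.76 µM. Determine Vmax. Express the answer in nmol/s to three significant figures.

From v = Vmax[S]/(Km+[S]), each point gives Vmax = v(Km+[S])/[S].
Equating: 89.9(Km+0.132)/0.132 = 372(Km+1.76)/1.76.
681.1·Km + 89.9 = 211.4·Km + 372, so (681.1 − 211.4)·Km = 372 − 89.9.
Km = 282.1/469.7 = 0.601 µM; then Vmax = 89.9(0.601+0.132)/0.132 = 499 nmol/s.

499 nmol/s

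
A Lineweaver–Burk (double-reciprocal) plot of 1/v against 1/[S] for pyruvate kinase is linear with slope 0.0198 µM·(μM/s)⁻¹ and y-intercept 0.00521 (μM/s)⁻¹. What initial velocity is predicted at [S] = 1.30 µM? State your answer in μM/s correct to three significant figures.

The y-intercept is 1/Vmax, so Vmax = 1/0.00521 = 192 μM/s.
The slope is Km/Vmax, so Km = 0.0198 × 192 = 3.80 µM.
Then v = 192 × 1.30/(3.80 + 1.30) = 48.9 μM/s.

48.9 μM/s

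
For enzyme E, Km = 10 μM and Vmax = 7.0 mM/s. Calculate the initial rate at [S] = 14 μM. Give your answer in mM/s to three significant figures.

4.08 mM/s

v = Vmax·[S]/(Km + [S]) = 7.0 × 14 / (10 + 14)
  = 98.00 / 24.00 = 4.08 mM/s.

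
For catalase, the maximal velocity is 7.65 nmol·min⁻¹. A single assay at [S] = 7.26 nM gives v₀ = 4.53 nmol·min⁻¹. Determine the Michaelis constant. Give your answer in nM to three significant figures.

v/Vmax = 4.53/7.65 = 0.5922 = [S]/(Km+[S]).
So Km + [S] = [S]/0.5922 = 12.26 nM, giving Km = 12.26 − 7.26 = 5.00 nM.

5.00 nM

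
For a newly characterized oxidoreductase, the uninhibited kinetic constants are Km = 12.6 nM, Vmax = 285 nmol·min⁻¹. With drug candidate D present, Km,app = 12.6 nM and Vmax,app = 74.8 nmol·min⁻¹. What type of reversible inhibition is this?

noncompetitive

Vmax decreases (285 → 74.8 nmol·min⁻¹) while Km is unchanged — pure noncompetitive inhibition.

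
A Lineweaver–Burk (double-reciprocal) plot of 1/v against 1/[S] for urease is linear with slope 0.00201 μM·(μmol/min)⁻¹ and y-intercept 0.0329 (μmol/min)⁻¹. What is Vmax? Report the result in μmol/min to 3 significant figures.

The y-intercept of a Lineweaver–Burk plot equals 1/Vmax, so Vmax = 1/0.0329 = 30.4 μmol/min.

30.4 μmol/min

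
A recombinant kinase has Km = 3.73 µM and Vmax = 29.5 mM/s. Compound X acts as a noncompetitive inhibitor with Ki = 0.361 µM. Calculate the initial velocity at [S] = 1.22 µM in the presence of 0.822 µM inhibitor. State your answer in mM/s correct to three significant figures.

2.22 mM/s

α = 1 + [I]/Ki = 1 + 0.822/0.361 = 3.277.
For a noncompetitive inhibitor, Vmax is reduced to Vmax/α while Km is unchanged: Km,app = 3.73 µM, Vmax,app = 9.00 mM/s.
v = Vmax,app·[S]/(Km,app + [S]) = 9.00 × 1.22/(3.73 + 1.22) = 2.22 mM/s.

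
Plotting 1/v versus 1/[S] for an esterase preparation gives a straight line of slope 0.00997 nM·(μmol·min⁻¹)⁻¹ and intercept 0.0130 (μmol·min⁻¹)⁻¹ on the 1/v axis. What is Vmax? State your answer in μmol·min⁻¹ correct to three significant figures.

The y-intercept of a Lineweaver–Burk plot equals 1/Vmax, so Vmax = 1/0.0130 = 76.9 μmol·min⁻¹.

76.9 μmol·min⁻¹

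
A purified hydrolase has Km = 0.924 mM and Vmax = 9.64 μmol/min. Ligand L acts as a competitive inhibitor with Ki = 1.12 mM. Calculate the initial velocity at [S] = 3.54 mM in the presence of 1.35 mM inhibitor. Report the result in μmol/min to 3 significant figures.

α = 1 + [I]/Ki = 1 + 1.35/1.12 = 2.205.
For a competitive inhibitor, Vmax is unchanged and the apparent Km becomes α·Km: Km,app = 2.04 mM, Vmax,app = 9.64 μmol/min.
v = Vmax,app·[S]/(Km,app + [S]) = 9.64 × 3.54/(2.04 + 3.54) = 6.12 μmol/min.

6.12 μmol/min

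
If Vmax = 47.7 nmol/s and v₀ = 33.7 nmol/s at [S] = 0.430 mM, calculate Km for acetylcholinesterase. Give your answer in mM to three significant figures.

v/Vmax = 33.7/47.7 = 0.7065 = [S]/(Km+[S]).
So Km + [S] = [S]/0.7065 = 0.6086 mM, giving Km = 0.6086 − 0.430 = 0.179 mM.

0.179 mM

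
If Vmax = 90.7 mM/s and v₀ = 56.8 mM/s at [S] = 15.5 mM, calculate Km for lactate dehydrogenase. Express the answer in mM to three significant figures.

From v = Vmax[S]/(Km+[S]), Km = [S](Vmax − v)/v.
Km = 15.5 × (90.7 − 56.8) / 56.8 = 525.4/56.8 = 9.25 mM.

9.25 mM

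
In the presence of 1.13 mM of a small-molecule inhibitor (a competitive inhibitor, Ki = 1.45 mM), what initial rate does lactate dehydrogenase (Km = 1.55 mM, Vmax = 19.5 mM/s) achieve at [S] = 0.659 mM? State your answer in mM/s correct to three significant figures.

With α = 1 + [I]/Ki = 1 + 1.13/1.45 = 1.779, the competitive rate law is v = Vmax[S] / (αKm + [S]).
v = 19.5×0.659 / (1.779×1.55 + 0.659) = 12.85/3.417 = 3.76 mM/s.

3.76 mM/s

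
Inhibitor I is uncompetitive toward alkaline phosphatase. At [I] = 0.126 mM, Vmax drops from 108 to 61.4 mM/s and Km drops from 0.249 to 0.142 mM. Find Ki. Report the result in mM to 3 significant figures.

0.166 mM

Uncompetitive: Vmax,app = Vmax/α (and Km,app = Km/α) with α = 1 + [I]/Ki.
α = Vmax/Vmax,app = 108/61.4 = 1.759.
Ki = [I]/(α − 1) = 0.126/0.7590 = 0.166 mM.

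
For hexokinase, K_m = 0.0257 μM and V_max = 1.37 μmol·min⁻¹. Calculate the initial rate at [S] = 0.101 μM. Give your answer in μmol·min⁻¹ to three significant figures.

[S]/(Km+[S]) = 0.101/0.1267 = 0.7972, the fractional saturation.
v = 0.7972 × Vmax = 0.7972 × 1.37 = 1.09 μmol·min⁻¹.

1.09 μmol·min⁻¹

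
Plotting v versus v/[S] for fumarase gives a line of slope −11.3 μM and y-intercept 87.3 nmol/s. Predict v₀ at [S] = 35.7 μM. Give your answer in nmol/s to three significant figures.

In the Eadie–Hofstee form v = Vmax − Km·(v/[S]), the slope is −Km and the intercept is Vmax, so Km = 11.3 μM and Vmax = 87.3 nmol/s.
v = 87.3 × 35.7/(11.3 + 35.7) = 66.3 nmol/s.

66.3 nmol/s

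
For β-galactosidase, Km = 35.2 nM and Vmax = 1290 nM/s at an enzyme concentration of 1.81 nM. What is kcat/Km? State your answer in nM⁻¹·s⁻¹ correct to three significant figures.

20.2 nM⁻¹·s⁻¹

kcat = Vmax/[E]total = 1290/1.81 = 713 s⁻¹.
kcat/Km = 713/35.2 = 20.2 nM⁻¹·s⁻¹.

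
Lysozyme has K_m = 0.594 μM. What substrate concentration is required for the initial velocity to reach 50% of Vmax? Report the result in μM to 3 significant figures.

v/Vmax = [S]/(Km+[S]) = 0.5, so [S] = Km·0.5/(1 − 0.5) = 0.594 × 1.000.
[S] = 0.594 μM.

0.594 μM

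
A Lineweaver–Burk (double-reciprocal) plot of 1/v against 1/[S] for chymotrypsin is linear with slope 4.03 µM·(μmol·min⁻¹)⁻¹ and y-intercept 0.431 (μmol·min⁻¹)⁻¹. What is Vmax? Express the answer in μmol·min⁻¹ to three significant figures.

The y-intercept of a Lineweaver–Burk plot equals 1/Vmax, so Vmax = 1/0.431 = 2.32 μmol·min⁻¹.

2.32 μmol·min⁻¹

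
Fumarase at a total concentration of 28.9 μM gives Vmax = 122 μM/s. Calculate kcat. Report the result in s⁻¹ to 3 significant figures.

4.22 s⁻¹

kcat = Vmax/[E]total = 122 μM/s / 28.9 μM = 4.22 s⁻¹.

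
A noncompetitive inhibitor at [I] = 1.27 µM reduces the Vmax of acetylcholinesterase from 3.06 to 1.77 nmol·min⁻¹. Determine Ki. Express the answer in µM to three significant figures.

1.74 µM

Noncompetitive: Vmax,app = Vmax/α with α = 1 + [I]/Ki.
α = Vmax/Vmax,app = 3.06/1.77 = 1.729.
Ki = [I]/(α − 1) = 1.27/0.7288 = 1.74 µM.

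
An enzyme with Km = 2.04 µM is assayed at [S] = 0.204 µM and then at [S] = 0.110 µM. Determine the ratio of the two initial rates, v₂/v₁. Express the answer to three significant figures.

The fractional saturations are [S]/(Km+[S]) = 0.204/2.244 = 0.09091 and 0.110/2.150 = 0.05116.
v₂/v₁ is just their ratio: 0.05116/0.09091 = 0.563.

0.563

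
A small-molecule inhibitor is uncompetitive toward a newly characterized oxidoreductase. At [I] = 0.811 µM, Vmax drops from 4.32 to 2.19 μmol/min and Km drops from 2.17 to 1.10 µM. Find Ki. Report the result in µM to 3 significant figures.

Uncompetitive: Vmax,app = Vmax/α (and Km,app = Km/α) with α = 1 + [I]/Ki.
α = Vmax/Vmax,app = 4.32/2.19 = 1.973.
Since α = 1 + [I]/Ki, [I]/Ki = 1.973 − 1 = 0.9726 and Ki = 0.811/0.9726 = 0.834 µM.

0.834 µM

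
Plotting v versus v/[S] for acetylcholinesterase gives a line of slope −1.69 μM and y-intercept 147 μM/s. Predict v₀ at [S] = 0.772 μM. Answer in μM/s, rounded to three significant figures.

46.1 μM/s

In the Eadie–Hofstee form v = Vmax − Km·(v/[S]), the slope is −Km and the intercept is Vmax, so Km = 1.69 μM and Vmax = 147 μM/s.
v = 147 × 0.772/(1.69 + 0.772) = 46.1 μM/s.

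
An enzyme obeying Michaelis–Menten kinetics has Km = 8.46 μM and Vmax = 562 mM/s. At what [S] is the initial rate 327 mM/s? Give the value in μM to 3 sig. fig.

11.8 μM

Rearranging v = Vmax[S]/(Km+[S]) gives [S] = Km·v/(Vmax − v).
[S] = 8.46 × 327 / (562 − 327) = 2766/235.0 = 11.8 μM.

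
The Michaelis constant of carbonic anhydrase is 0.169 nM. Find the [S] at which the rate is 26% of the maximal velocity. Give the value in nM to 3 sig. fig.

0.0594 nM

v/Vmax = [S]/(Km+[S]) = 0.26, so [S] = Km·0.26/(1 − 0.26) = 0.169 × 0.3514.
[S] = 0.0594 nM.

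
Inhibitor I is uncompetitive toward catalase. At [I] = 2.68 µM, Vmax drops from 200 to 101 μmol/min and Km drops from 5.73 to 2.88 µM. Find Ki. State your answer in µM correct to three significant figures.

2.73 µM

Uncompetitive: Vmax,app = Vmax/α (and Km,app = Km/α) with α = 1 + [I]/Ki.
α = Vmax/Vmax,app = 200/101 = 1.980.
Since α = 1 + [I]/Ki, [I]/Ki = 1.980 − 1 = 0.9802 and Ki = 2.68/0.9802 = 2.73 µM.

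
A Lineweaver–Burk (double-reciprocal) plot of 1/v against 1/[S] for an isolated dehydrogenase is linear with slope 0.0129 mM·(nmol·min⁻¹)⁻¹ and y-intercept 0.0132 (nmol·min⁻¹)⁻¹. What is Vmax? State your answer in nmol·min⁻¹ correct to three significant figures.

The y-intercept of a Lineweaver–Burk plot equals 1/Vmax, so Vmax = 1/0.0132 = 75.8 nmol·min⁻¹.

75.8 nmol·min⁻¹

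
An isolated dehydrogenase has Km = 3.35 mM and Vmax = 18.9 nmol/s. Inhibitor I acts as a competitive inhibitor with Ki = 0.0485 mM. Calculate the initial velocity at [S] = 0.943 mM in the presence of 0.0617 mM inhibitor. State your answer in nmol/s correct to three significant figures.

α = 1 + [I]/Ki = 1 + 0.0617/0.0485 = 2.272.
For a competitive inhibitor, Vmax is unchanged and the apparent Km becomes α·Km: Km,app = 7.61 mM, Vmax,app = 18.9 nmol/s.
v = Vmax,app·[S]/(Km,app + [S]) = 18.9 × 0.943/(7.61 + 0.943) = 2.08 nmol/s.

2.08 nmol/s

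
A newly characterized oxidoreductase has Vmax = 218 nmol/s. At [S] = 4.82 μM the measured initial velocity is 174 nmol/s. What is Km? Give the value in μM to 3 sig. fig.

1.22 μM

From v = Vmax[S]/(Km+[S]), Km = [S](Vmax − v)/v.
Km = 4.82 × (218 − 174) / 174 = 212.1/174 = 1.22 μM.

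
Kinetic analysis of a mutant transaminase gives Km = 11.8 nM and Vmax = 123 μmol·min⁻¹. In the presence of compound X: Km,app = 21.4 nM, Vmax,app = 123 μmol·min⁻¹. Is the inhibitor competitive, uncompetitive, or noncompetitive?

competitive

Km increases (11.8 → 21.4 nM) while Vmax is unchanged — the hallmark of competitive inhibition.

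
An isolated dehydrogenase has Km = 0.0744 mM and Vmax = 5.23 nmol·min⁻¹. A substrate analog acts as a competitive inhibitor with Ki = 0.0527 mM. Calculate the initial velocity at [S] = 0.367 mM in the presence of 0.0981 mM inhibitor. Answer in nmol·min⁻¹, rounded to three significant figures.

3.31 nmol·min⁻¹

With α = 1 + [I]/Ki = 1 + 0.0981/0.0527 = 2.861, the competitive rate law is v = Vmax[S] / (αKm + [S]).
v = 5.23×0.367 / (2.861×0.0744 + 0.367) = 1.919/0.5799 = 3.31 nmol·min⁻¹.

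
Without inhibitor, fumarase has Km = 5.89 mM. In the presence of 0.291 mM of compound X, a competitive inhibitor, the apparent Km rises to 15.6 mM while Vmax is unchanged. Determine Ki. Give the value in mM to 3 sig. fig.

0.177 mM

Competitive: Km,app = α·Km with α = 1 + [I]/Ki.
α = Km,app/Km = 15.6/5.89 = 2.649.
Ki = [I]/(α − 1) = 0.291/1.649 = 0.177 mM.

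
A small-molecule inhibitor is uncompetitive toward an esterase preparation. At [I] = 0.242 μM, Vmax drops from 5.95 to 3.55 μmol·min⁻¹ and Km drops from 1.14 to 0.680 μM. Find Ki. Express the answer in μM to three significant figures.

Uncompetitive: Vmax,app = Vmax/α (and Km,app = Km/α) with α = 1 + [I]/Ki.
α = Vmax/Vmax,app = 5.95/3.55 = 1.676.
Since α = 1 + [I]/Ki, [I]/Ki = 1.676 − 1 = 0.6761 and Ki = 0.242/0.6761 = 0.358 μM.

0.358 μM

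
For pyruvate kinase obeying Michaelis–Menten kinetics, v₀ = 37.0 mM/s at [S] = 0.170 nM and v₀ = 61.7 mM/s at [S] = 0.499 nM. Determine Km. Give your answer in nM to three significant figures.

0.263 nM

In reciprocal form, 1/v = (Km/Vmax)·(1/[S]) + 1/Vmax. The two points give (1/[S], 1/v) = (5.882, 0.02703) and (2.004, 0.01621).
Slope = (0.02703 − 0.01621)/(5.882 − 2.004) = 0.002790; intercept = 0.02703 − 0.002790×5.882 = 0.01062.
Vmax = 1/intercept = 94.2 mM/s; Km = slope × Vmax = 0.002790 × 94.2 = 0.263 nM.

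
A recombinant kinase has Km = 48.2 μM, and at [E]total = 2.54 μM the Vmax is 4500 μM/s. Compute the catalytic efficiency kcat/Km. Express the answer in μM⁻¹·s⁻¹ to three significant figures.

36.8 μM⁻¹·s⁻¹

kcat = Vmax/[E]total = 4500/2.54 = 1770 s⁻¹.
kcat/Km = 1770/48.2 = 36.8 μM⁻¹·s⁻¹.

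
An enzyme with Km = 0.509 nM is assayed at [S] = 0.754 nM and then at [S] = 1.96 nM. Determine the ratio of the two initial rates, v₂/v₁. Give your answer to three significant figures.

1.33

Since Vmax cancels, v₂/v₁ = [S]₂(Km+[S]₁) / [S]₁(Km+[S]₂).
= 1.96×(0.509+0.754) / (0.754×(0.509+1.96)) = 2.475/1.862 = 1.33.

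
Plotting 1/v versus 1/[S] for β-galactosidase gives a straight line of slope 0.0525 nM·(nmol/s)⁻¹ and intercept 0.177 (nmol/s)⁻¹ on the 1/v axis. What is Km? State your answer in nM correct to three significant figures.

y-intercept = 1/Vmax ⇒ Vmax = 5.65 nmol/s; slope = Km/Vmax ⇒ Km = slope × Vmax.
Km = 0.0525 × 5.65 = 0.297 nM.

0.297 nM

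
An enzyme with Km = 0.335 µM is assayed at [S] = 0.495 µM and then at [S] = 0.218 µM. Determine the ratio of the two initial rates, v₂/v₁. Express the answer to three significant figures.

0.661

Since Vmax cancels, v₂/v₁ = [S]₂(Km+[S]₁) / [S]₁(Km+[S]₂).
= 0.218×(0.335+0.495) / (0.495×(0.335+0.218)) = 0.1809/0.2737 = 0.661.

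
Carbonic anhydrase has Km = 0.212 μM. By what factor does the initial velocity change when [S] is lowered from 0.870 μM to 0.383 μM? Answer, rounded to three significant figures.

0.801

Since Vmax cancels, v₂/v₁ = [S]₂(Km+[S]₁) / [S]₁(Km+[S]₂).
= 0.383×(0.212+0.870) / (0.870×(0.212+0.383)) = 0.4144/0.5176 = 0.801.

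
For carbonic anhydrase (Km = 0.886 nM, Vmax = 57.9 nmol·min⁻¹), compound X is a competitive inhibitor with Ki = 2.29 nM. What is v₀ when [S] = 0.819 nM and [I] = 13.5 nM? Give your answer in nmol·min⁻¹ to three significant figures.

α = 1 + [I]/Ki = 1 + 13.5/2.29 = 6.895.
For a competitive inhibitor, Vmax is unchanged and the apparent Km becomes α·Km: Km,app = 6.11 nM, Vmax,app = 57.9 nmol·min⁻¹.
v = Vmax,app·[S]/(Km,app + [S]) = 57.9 × 0.819/(6.11 + 0.819) = 6.84 nmol·min⁻¹.

6.84 nmol·min⁻¹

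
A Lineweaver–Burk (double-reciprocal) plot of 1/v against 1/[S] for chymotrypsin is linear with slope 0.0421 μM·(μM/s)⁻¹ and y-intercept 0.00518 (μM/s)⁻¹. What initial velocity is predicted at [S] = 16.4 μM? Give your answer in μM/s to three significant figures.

The y-intercept is 1/Vmax, so Vmax = 1/0.00518 = 193 μM/s.
The slope is Km/Vmax, so Km = 0.0421 × 193 = 8.13 μM.
Then v = 193 × 16.4/(8.13 + 16.4) = 129 μM/s.

129 μM/s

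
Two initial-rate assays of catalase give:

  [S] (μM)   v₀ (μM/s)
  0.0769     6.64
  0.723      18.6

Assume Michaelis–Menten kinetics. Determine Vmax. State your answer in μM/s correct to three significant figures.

23.7 μM/s

From v = Vmax[S]/(Km+[S]), each point gives Vmax = v(Km+[S])/[S].
Equating: 6.64(Km+0.0769)/0.0769 = 18.6(Km+0.723)/0.723.
86.35·Km + 6.64 = 25.73·Km + 18.6, so (86.35 − 25.73)·Km = 18.6 − 6.64.
Km = 11.96/60.62 = 0.197 μM; then Vmax = 6.64(0.197+0.0769)/0.0769 = 23.7 μM/s.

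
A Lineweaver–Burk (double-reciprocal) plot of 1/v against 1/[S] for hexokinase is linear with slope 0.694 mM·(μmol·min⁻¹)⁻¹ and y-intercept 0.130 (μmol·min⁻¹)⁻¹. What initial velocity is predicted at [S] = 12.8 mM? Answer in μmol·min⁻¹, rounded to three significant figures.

5.43 μmol·min⁻¹

The y-intercept is 1/Vmax, so Vmax = 1/0.130 = 7.69 μmol·min⁻¹.
The slope is Km/Vmax, so Km = 0.694 × 7.69 = 5.34 mM.
Then v = 7.69 × 12.8/(5.34 + 12.8) = 5.43 μmol·min⁻¹.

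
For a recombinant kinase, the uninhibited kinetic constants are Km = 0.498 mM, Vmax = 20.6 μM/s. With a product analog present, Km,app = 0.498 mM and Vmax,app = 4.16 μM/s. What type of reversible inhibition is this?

noncompetitive

Vmax decreases (20.6 → 4.16 μM/s) while Km is unchanged — pure noncompetitive inhibition.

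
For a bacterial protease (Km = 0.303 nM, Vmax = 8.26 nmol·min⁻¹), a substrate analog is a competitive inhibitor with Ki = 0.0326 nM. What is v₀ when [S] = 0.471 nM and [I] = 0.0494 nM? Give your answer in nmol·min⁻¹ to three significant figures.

With α = 1 + [I]/Ki = 1 + 0.0494/0.0326 = 2.515, the competitive rate law is v = Vmax[S] / (αKm + [S]).
v = 8.26×0.471 / (2.515×0.303 + 0.471) = 3.890/1.233 = 3.15 nmol·min⁻¹.

3.15 nmol·min⁻¹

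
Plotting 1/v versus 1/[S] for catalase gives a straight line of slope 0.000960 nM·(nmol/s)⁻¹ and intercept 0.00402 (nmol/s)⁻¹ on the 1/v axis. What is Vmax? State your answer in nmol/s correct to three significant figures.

The y-intercept of a Lineweaver–Burk plot equals 1/Vmax, so Vmax = 1/0.00402 = 249 nmol/s.

249 nmol/s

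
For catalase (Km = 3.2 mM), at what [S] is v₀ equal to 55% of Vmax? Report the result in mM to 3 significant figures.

v/Vmax = [S]/(Km+[S]) = 0.55, so [S] = Km·0.55/(1 − 0.55) = 3.2 × 1.222.
[S] = 3.91 mM.

3.91 mM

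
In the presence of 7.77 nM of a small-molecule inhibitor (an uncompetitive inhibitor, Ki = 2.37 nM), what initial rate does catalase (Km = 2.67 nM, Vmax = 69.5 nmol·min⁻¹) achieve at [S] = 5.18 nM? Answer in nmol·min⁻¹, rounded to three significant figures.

α = 1 + [I]/Ki = 1 + 7.77/2.37 = 4.278.
For an uncompetitive inhibitor, both parameters are divided by α, giving Vmax/α and Km/α: Km,app = 0.624 nM, Vmax,app = 16.2 nmol·min⁻¹.
v = Vmax,app·[S]/(Km,app + [S]) = 16.2 × 5.18/(0.624 + 5.18) = 14.5 nmol·min⁻¹.

14.5 nmol·min⁻¹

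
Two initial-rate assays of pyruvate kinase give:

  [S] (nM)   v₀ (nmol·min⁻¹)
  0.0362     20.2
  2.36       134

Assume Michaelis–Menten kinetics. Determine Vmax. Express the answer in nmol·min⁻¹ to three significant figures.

In reciprocal form, 1/v = (Km/Vmax)·(1/[S]) + 1/Vmax. The two points give (1/[S], 1/v) = (27.62, 0.04950) and (0.4237, 0.007463).
Slope = (0.04950 − 0.007463)/(27.62 − 0.4237) = 0.001546; intercept = 0.04950 − 0.001546×27.62 = 0.006808.
Vmax = 1/intercept = 147 nmol·min⁻¹; Km = slope × Vmax = 0.001546 × 147 = 0.227 nM.

147 nmol·min⁻¹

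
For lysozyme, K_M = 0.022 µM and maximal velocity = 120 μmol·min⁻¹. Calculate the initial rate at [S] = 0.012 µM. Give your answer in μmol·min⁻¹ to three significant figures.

42.4 μmol·min⁻¹

[S]/(Km+[S]) = 0.012/0.03400 = 0.3529, the fractional saturation.
v = 0.3529 × Vmax = 0.3529 × 120 = 42.4 μmol·min⁻¹.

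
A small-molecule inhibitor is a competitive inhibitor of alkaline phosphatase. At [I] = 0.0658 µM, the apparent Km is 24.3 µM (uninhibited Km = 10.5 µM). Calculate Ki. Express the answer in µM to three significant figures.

0.0501 µM

Competitive: Km,app = α·Km with α = 1 + [I]/Ki.
α = Km,app/Km = 24.3/10.5 = 2.314.
Since α = 1 + [I]/Ki, [I]/Ki = 2.314 − 1 = 1.314 and Ki = 0.0658/1.314 = 0.0501 µM.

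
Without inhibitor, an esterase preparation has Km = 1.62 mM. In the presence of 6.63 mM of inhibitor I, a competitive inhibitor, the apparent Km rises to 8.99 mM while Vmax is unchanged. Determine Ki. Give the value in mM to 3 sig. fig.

Competitive: Km,app = α·Km with α = 1 + [I]/Ki.
α = Km,app/Km = 8.99/1.62 = 5.549.
Since α = 1 + [I]/Ki, [I]/Ki = 5.549 − 1 = 4.549 and Ki = 6.63/4.549 = 1.46 mM.

1.46 mM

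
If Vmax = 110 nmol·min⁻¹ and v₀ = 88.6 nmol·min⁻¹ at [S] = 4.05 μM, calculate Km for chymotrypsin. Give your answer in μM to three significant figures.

From v = Vmax[S]/(Km+[S]), Km = [S](Vmax − v)/v.
Km = 4.05 × (110 − 88.6) / 88.6 = 86.67/88.6 = 0.978 μM.

0.978 μM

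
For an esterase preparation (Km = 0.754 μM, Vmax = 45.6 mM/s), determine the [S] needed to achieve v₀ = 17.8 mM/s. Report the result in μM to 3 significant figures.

Rearranging v = Vmax[S]/(Km+[S]) gives [S] = Km·v/(Vmax − v).
[S] = 0.754 × 17.8 / (45.6 − 17.8) = 13.42/27.80 = 0.483 μM.

0.483 μM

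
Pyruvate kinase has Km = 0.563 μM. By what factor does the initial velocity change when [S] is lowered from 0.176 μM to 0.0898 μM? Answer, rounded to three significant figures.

0.578

The fractional saturations are [S]/(Km+[S]) = 0.176/0.7390 = 0.2382 and 0.0898/0.6528 = 0.1376.
v₂/v₁ is just their ratio: 0.1376/0.2382 = 0.578.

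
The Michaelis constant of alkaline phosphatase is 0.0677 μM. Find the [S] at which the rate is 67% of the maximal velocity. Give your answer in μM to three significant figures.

v/Vmax = [S]/(Km+[S]) = 0.67, so [S] = Km·0.67/(1 − 0.67) = 0.0677 × 2.030.
[S] = 0.137 μM.

0.137 μM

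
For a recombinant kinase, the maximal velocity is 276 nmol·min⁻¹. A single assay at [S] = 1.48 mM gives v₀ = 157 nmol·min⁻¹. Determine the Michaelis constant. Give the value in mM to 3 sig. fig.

1.12 mM

From v = Vmax[S]/(Km+[S]), Km = [S](Vmax − v)/v.
Km = 1.48 × (276 − 157) / 157 = 176.1/157 = 1.12 mM.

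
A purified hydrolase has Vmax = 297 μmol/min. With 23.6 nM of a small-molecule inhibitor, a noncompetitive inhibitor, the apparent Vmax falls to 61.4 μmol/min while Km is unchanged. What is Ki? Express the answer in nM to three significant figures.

Noncompetitive: Vmax,app = Vmax/α with α = 1 + [I]/Ki.
α = Vmax/Vmax,app = 297/61.4 = 4.837.
Since α = 1 + [I]/Ki, [I]/Ki = 4.837 − 1 = 3.837 and Ki = 23.6/3.837 = 6.15 nM.

6.15 nM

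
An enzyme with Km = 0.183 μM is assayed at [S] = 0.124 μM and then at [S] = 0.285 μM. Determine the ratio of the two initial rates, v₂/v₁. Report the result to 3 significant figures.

The fractional saturations are [S]/(Km+[S]) = 0.124/0.3070 = 0.4039 and 0.285/0.4680 = 0.6090.
v₂/v₁ is just their ratio: 0.6090/0.4039 = 1.51.

1.51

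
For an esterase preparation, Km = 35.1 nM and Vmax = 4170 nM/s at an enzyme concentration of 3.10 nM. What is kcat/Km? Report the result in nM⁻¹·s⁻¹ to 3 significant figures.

kcat = Vmax/[E]total = 4170/3.10 = 1350 s⁻¹.
kcat/Km = 1350/35.1 = 38.3 nM⁻¹·s⁻¹.

38.3 nM⁻¹·s⁻¹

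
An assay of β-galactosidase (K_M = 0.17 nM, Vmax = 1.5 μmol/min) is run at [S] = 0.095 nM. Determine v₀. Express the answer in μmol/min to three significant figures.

0.538 μmol/min

[S]/(Km+[S]) = 0.095/0.2650 = 0.3585, the fractional saturation.
v = 0.3585 × Vmax = 0.3585 × 1.5 = 0.538 μmol/min.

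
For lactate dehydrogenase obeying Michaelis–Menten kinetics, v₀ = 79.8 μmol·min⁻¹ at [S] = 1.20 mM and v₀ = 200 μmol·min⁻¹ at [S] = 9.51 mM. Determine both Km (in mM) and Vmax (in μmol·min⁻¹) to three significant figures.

From v = Vmax[S]/(Km+[S]), each point gives Vmax = v(Km+[S])/[S].
Equating: 79.8(Km+1.20)/1.20 = 200(Km+9.51)/9.51.
66.50·Km + 79.8 = 21.03·Km + 200, so (66.50 − 21.03)·Km = 200 − 79.8.
Km = 120.2/45.47 = 2.64 mM; then Vmax = 79.8(2.64+1.20)/1.20 = 256 μmol·min⁻¹.

Km = 2.64 mM; Vmax = 256 μmol·min⁻¹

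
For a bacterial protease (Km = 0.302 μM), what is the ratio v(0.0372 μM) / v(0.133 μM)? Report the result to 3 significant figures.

0.359

Since Vmax cancels, v₂/v₁ = [S]₂(Km+[S]₁) / [S]₁(Km+[S]₂).
= 0.0372×(0.302+0.133) / (0.133×(0.302+0.0372)) = 0.01618/0.04511 = 0.359.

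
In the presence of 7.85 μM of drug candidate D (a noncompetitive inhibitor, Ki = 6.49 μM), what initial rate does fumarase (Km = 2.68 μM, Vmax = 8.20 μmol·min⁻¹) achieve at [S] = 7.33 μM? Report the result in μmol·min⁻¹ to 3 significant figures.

2.72 μmol·min⁻¹

α = 1 + [I]/Ki = 1 + 7.85/6.49 = 2.210.
For a noncompetitive inhibitor, Vmax is reduced to Vmax/α while Km is unchanged: Km,app = 2.68 μM, Vmax,app = 3.71 μmol·min⁻¹.
v = Vmax,app·[S]/(Km,app + [S]) = 3.71 × 7.33/(2.68 + 7.33) = 2.72 μmol·min⁻¹.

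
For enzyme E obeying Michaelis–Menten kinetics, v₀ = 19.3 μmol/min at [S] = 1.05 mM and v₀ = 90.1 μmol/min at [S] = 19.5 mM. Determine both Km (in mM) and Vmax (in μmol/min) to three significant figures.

Km = 5.15 mM; Vmax = 114 μmol/min

From v = Vmax[S]/(Km+[S]), each point gives Vmax = v(Km+[S])/[S].
Equating: 19.3(Km+1.05)/1.05 = 90.1(Km+19.5)/19.5.
18.38·Km + 19.3 = 4.621·Km + 90.1, so (18.38 − 4.621)·Km = 90.1 − 19.3.
Km = 70.80/13.76 = 5.15 mM; then Vmax = 19.3(5.15+1.05)/1.05 = 114 μmol/min.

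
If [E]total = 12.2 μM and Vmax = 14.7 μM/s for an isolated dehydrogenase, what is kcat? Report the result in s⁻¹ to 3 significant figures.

1.20 s⁻¹

kcat = Vmax/[E]total = 14.7 μM/s / 12.2 μM = 1.20 s⁻¹.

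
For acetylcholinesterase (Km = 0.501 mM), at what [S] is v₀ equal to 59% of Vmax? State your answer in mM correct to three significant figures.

v/Vmax = [S]/(Km+[S]) = 0.59, so [S] = Km·0.59/(1 − 0.59) = 0.501 × 1.439.
[S] = 0.721 mM.

0.721 mM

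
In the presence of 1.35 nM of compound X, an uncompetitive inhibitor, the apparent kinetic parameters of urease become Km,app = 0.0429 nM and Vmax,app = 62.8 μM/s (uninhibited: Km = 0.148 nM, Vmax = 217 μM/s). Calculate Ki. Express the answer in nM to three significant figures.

Uncompetitive: Vmax,app = Vmax/α (and Km,app = Km/α) with α = 1 + [I]/Ki.
α = Vmax/Vmax,app = 217/62.8 = 3.455.
Since α = 1 + [I]/Ki, [I]/Ki = 3.455 − 1 = 2.455 and Ki = 1.35/2.455 = 0.550 nM.

0.550 nM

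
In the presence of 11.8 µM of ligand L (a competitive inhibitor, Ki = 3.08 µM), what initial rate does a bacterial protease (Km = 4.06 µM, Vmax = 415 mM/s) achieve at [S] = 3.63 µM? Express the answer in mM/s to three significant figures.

64.8 mM/s

α = 1 + [I]/Ki = 1 + 11.8/3.08 = 4.831.
For a competitive inhibitor, Vmax is unchanged and the apparent Km becomes α·Km: Km,app = 19.6 µM, Vmax,app = 415 mM/s.
v = Vmax,app·[S]/(Km,app + [S]) = 415 × 3.63/(19.6 + 3.63) = 64.8 mM/s.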